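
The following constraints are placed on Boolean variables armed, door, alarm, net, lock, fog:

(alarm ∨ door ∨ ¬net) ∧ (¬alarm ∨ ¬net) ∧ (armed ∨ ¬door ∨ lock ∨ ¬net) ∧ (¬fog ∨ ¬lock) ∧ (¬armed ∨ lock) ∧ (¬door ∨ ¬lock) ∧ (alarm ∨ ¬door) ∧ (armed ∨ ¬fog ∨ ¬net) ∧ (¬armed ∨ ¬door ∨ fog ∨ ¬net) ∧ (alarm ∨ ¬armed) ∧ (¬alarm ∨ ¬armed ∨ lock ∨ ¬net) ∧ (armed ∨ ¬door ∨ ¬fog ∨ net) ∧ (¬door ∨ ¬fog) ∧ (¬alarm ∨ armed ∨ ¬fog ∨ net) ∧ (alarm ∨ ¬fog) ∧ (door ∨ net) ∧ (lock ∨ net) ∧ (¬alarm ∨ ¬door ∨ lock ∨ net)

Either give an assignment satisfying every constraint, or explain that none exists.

Case net = True:
  (¬alarm ∨ ¬net) forces alarm = False.
  (alarm ∨ door ∨ ¬net) forces door = True.
  Clause (alarm ∨ ¬door) is falsified — contradiction.
Case net = False:
  (door ∨ net) forces door = True.
  (¬door ∨ ¬lock) forces lock = False.
  Clause (lock ∨ net) is falsified — contradiction.
Both cases fail, so the formula is unsatisfiable.

No satisfying assignment exists.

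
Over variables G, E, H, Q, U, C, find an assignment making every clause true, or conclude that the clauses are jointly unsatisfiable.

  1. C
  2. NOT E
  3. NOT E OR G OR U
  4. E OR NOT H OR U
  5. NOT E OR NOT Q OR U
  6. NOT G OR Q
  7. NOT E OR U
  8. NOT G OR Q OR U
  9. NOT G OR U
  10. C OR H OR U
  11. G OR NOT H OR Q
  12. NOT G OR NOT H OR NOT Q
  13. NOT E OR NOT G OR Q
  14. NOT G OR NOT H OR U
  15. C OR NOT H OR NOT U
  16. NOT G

G = False, E = False, H = False, Q = False, U = True, C = True

Unit clause (C) forces C = True.
Unit clause (NOT E) forces E = False.
Unit clause (NOT G) forces G = False.
Set H = False.
Set Q = False.
Set U = True.
All clauses satisfied.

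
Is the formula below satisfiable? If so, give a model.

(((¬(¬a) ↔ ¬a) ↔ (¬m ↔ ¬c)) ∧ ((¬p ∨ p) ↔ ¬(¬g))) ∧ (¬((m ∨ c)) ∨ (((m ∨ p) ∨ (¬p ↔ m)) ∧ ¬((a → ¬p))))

p: True, m: False, a: True, g: True, c: True

  ((¬(¬a) ↔ ¬a) ↔ (¬m ↔ ¬c)) ∧ ((¬p ∨ p) ↔ ¬(¬g)) = True
    (¬(¬a) ↔ ¬a) ↔ (¬m ↔ ¬c) = True
      ¬(¬a) ↔ ¬a = False
        ¬(¬a) = True
          ¬a = False
        ¬a = False
      ¬m ↔ ¬c = False
        ¬m = True
        ¬c = False
    (¬p ∨ p) ↔ ¬(¬g) = True
      ¬p ∨ p = True
        ¬p = False
      ¬(¬g) = True
        ¬g = False
  ¬((m ∨ c)) ∨ (((m ∨ p) ∨ (¬p ↔ m)) ∧ ¬((a → ¬p))) = True
    ¬((m ∨ c)) = False
      m ∨ c = True
    ((m ∨ p) ∨ (¬p ↔ m)) ∧ ¬((a → ¬p)) = True
      (m ∨ p) ∨ (¬p ↔ m) = True
        m ∨ p = True
        ¬p ↔ m = True
          ¬p = False
      ¬((a → ¬p)) = True
        a → ¬p = False
          ¬p = False
Both conjuncts True, so the formula holds.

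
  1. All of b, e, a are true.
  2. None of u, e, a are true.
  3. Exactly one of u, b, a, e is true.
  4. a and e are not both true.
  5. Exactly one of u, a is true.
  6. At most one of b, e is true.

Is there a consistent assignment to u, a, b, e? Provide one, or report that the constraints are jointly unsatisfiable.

UNSATISFIABLE

Case a = True:
  Constraint (2) is violated (a=T) — contradiction.
Case a = False:
  Constraint (1) is violated (a=F) — contradiction.
Both cases fail — unsatisfiable.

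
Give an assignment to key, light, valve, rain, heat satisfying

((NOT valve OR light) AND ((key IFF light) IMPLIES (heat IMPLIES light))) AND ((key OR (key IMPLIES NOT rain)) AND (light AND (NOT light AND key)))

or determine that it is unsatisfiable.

The formula is unsatisfiable.

Case light = True: the conjunct NOT light is False.
Case light = False: the conjunct light is False.
Both cases fail — unsatisfiable.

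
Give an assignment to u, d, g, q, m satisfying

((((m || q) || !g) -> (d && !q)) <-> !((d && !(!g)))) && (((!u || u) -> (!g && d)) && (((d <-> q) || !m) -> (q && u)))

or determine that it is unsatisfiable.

u=F; d=T; g=F; q=F; m=T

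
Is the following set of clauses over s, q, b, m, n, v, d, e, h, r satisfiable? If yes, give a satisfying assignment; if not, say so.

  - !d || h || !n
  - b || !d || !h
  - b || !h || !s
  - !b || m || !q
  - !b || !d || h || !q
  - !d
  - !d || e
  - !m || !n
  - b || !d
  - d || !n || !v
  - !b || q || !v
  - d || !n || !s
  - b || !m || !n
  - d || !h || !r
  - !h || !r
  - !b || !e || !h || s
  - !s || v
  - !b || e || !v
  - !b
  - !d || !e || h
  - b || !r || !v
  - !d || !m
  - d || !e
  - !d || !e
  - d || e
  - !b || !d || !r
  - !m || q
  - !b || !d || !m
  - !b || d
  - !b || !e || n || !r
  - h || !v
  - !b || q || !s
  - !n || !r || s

No satisfying assignment exists.

Case b = True:
  Clause (!b) is falsified — contradiction.
Case b = False:
  (!d) forces d = False.
  (d || !e) forces e = False.
  Clause (d || e) is falsified — contradiction.
Both cases fail, so the formula is unsatisfiable.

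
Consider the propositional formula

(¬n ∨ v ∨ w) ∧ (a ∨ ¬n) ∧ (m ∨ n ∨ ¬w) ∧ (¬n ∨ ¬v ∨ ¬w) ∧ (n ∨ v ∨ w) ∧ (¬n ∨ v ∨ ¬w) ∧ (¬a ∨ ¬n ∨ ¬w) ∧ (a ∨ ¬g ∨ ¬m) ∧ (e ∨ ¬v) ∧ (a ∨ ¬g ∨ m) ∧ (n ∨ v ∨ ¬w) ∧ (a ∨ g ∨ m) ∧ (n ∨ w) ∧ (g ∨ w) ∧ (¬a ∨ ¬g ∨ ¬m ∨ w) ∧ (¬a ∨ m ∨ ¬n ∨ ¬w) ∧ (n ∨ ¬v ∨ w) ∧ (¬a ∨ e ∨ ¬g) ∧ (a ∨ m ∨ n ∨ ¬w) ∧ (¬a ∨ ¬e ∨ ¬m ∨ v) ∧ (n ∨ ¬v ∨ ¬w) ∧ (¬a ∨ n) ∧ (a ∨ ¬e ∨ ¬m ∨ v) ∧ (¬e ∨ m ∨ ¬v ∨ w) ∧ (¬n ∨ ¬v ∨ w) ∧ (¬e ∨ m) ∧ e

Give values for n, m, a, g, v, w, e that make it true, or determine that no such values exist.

UNSATISFIABLE

Case n = True:
  (a ∨ ¬n) forces a = True.
  (¬a ∨ ¬n ∨ ¬w) forces w = False.
  (¬n ∨ v ∨ w) forces v = True.
  Clause (¬n ∨ ¬v ∨ w) is falsified — contradiction.
Case n = False:
  (n ∨ w) forces w = True.
  (m ∨ n ∨ ¬w) forces m = True.
  (n ∨ v ∨ ¬w) forces v = True.
  Clause (n ∨ ¬v ∨ ¬w) is falsified — contradiction.
Both cases fail, so the formula is unsatisfiable.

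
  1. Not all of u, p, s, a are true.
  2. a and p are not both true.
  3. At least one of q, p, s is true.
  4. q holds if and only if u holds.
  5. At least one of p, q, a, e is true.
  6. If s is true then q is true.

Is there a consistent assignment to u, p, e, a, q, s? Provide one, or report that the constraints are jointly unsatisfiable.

u = True; p = False; e = False; a = True; q = True; s = True

  (1) {u, p, s, a}: 3/4 true — not all ✓
  (2) a=T, p=F — not both ✓
  (3) {q, p, s}: 2 true — at least one ✓
  (4) q=T, u=T — same ✓
  (5) {p, q, a, e}: 2 true — at least one ✓
  (6) s=T ⇒ q: T ✓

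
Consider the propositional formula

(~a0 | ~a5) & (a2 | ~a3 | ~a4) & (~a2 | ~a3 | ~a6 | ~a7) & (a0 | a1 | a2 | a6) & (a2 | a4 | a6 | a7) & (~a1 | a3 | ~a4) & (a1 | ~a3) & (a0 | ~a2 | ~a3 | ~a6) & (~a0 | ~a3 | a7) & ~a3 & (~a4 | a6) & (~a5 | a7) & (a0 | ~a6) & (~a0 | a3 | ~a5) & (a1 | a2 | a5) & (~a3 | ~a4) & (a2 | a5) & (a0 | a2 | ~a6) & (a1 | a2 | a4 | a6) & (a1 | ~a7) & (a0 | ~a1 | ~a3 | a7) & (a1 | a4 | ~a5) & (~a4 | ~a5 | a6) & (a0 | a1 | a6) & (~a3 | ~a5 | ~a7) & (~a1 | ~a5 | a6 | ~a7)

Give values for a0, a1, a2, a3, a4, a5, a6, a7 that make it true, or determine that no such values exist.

Unit clause (~a3) forces a3 = False.
Set a0 = True.
  then (~a0 | ~a5) forces a5 = False.
  then (a2 | a5) forces a2 = True.
Set a1 = True.
  then (~a1 | a3 | ~a4) forces a4 = False.
Set a6 = True.
Set a7 = False.
All clauses satisfied.

a0 = True, a1 = True, a2 = True, a3 = False, a4 = False, a5 = False, a6 = True, a7 = False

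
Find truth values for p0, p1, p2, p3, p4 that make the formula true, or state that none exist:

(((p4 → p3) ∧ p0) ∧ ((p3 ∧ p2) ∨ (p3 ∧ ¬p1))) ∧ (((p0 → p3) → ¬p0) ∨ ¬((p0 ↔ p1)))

p0: True; p1: False; p2: True; p3: True; p4: True

  ((p4 → p3) ∧ p0) ∧ ((p3 ∧ p2) ∨ (p3 ∧ ¬p1)) = True
    (p4 → p3) ∧ p0 = True
      p4 → p3 = True
    (p3 ∧ p2) ∨ (p3 ∧ ¬p1) = True
      p3 ∧ p2 = True
      p3 ∧ ¬p1 = True
        ¬p1 = True
  ((p0 → p3) → ¬p0) ∨ ¬((p0 ↔ p1)) = True
    (p0 → p3) → ¬p0 = False
      p0 → p3 = True
      ¬p0 = False
    ¬((p0 ↔ p1)) = True
      p0 ↔ p1 = False
Both conjuncts True, so the formula holds.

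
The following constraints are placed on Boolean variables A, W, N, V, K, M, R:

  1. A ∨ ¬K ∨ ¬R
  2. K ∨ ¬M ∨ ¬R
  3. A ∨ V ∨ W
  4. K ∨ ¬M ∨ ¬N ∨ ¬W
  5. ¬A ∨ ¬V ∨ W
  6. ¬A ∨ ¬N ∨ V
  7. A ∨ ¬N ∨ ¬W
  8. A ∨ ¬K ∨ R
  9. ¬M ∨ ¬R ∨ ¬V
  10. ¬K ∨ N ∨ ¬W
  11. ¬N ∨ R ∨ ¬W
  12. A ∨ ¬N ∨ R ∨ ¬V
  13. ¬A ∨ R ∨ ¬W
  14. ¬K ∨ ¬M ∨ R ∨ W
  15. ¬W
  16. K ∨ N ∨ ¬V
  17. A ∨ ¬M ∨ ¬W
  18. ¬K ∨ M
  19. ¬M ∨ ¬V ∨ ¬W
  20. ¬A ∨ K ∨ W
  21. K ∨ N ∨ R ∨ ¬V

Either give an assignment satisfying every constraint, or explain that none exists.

A = False, W = False, N = True, V = True, K = False, M = False, R = True

Unit clause (¬W) forces W = False.
Set A = False.
  then (A ∨ V ∨ W) forces V = True.
Try N = False:
  (K ∨ N ∨ ¬V) forces K = True.
  (A ∨ ¬K ∨ ¬R) forces R = False.
  clause (A ∨ ¬K ∨ R) is falsified — backtrack.
So N = True.
  then (A ∨ ¬N ∨ R ∨ ¬V) forces R = True.
  then (A ∨ ¬K ∨ ¬R) forces K = False.
  then (K ∨ ¬M ∨ ¬R) forces M = False.
All clauses satisfied.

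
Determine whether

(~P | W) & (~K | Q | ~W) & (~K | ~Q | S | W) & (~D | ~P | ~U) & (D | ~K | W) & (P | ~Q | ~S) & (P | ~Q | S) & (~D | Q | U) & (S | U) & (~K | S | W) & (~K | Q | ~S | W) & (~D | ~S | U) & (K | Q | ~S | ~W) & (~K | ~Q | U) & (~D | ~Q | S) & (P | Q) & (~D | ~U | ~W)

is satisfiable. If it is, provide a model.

Set S = True.
Try Q = False:
  (P | Q) forces P = True.
  (~P | W) forces W = True.
  (~K | Q | ~W) forces K = False.
  clause (K | Q | ~S | ~W) is falsified — backtrack.
So Q = True.
  then (P | ~Q | ~S) forces P = True.
  then (~P | W) forces W = True.
Set K = True.
  then (~K | ~Q | U) forces U = True.
  then (~D | ~U | ~W) forces D = False.
All clauses satisfied.

S=T, Q=T, K=T, U=T, P=T, W=T, D=F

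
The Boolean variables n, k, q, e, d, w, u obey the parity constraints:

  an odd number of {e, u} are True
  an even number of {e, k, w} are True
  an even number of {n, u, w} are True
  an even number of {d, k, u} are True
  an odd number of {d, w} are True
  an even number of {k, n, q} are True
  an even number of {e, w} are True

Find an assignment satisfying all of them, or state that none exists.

n: True, k: False, q: True, e: False, d: True, w: False, u: True

{e, u}: 1 true → odd ✓
{e, k, w}: 0 true → even ✓
{n, u, w}: 2 true → even ✓
{d, k, u}: 2 true → even ✓
{d, w}: 1 true → odd ✓
{k, n, q}: 2 true → even ✓
{e, w}: 0 true → even ✓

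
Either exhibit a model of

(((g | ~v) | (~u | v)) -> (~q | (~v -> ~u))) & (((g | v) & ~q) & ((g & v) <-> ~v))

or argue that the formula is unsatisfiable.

u: True, q: False, g: False, v: True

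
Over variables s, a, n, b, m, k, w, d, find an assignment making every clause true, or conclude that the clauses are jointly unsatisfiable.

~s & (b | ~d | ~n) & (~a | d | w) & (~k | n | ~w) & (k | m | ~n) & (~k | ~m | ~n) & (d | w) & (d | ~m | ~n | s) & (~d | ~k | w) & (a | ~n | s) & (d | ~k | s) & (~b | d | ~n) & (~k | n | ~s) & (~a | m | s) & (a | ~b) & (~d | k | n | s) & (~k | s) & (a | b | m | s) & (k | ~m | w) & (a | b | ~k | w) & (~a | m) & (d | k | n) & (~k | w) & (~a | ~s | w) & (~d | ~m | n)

s: False, a: True, n: True, b: True, m: True, k: False, w: True, d: True

Unit clause (~s) forces s = False.
In (~k | s) only ~k is left, so k = False.
Try a = False:
  (a | ~n | s) forces n = False.
  (a | ~b) forces b = False.
  (~d | k | n | s) forces d = False.
  clause (d | k | n) is falsified — backtrack.
So a = True.
  then (~a | m | s) forces m = True.
  then (k | ~m | w) forces w = True.
Set n = True.
  then (d | ~m | ~n | s) forces d = True.
  then (b | ~d | ~n) forces b = True.
All clauses satisfied.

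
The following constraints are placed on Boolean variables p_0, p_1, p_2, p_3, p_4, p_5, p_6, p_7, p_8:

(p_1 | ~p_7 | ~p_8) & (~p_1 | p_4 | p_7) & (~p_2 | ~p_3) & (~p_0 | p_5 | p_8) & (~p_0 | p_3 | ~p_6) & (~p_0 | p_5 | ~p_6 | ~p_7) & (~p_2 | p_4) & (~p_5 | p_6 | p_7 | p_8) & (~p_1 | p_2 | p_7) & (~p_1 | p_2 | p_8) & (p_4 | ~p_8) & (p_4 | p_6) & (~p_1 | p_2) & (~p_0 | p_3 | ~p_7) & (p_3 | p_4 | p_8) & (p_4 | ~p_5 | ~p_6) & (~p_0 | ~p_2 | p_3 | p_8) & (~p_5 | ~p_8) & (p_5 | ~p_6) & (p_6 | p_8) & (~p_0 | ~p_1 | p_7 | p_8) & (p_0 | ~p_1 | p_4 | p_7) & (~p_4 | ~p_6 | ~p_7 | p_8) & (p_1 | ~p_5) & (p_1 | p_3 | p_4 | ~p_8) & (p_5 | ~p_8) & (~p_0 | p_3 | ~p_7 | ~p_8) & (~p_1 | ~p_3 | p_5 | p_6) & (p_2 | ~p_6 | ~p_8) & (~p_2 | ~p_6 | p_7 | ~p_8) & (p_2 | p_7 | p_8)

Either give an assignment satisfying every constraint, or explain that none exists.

p_0=F, p_1=T, p_2=T, p_3=F, p_4=T, p_5=T, p_6=T, p_7=F, p_8=F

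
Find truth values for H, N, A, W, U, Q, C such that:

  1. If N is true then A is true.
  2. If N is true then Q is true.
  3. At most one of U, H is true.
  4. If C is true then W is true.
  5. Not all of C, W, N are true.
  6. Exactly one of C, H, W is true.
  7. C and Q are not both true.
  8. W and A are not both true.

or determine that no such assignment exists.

H = True, N = False, A = True, W = False, U = False, Q = True, C = False

  (1) N=F ⇒ A: vacuous ✓
  (2) N=F ⇒ Q: vacuous ✓
  (3) {U, H}: 1 true — at most one ✓
  (4) C=F ⇒ W: vacuous ✓
  (5) {C, W, N}: 0/3 true — not all ✓
  (6) {C, H, W}: 1 true — exactly one ✓
  (7) C=F, Q=T — not both ✓
  (8) W=F, A=T — not both ✓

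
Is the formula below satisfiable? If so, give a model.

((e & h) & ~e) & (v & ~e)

Unsatisfiable

Case e = True: the conjunct ~e is False.
Case e = False: the conjunct e is False.
Both cases fail — unsatisfiable.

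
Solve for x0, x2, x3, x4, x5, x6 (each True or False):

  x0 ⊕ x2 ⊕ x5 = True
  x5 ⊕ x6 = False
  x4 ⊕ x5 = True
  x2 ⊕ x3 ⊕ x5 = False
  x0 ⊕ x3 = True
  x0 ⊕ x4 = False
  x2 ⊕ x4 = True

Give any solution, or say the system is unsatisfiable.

x0: True; x2: False; x3: False; x4: True; x5: False; x6: False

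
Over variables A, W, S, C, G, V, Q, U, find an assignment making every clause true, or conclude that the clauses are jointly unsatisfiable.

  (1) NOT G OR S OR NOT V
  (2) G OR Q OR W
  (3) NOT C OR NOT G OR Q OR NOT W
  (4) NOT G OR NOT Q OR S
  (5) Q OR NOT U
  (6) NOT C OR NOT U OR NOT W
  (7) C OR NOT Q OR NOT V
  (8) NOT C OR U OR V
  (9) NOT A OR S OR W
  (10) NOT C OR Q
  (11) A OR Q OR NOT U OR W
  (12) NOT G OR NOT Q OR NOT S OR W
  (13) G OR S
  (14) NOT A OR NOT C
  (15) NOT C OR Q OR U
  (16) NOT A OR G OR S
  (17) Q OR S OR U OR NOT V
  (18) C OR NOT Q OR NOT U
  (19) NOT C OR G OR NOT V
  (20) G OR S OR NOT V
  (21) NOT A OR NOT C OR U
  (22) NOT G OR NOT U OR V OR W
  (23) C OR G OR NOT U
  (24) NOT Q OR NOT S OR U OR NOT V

A: False, W: True, S: True, C: False, G: True, V: False, Q: True, U: False

Set A = False.
Set W = True.
Set S = True.
Try C = True:
  (NOT C OR NOT U OR NOT W) forces U = False.
  (NOT C OR U OR V) forces V = True.
  (NOT C OR Q) forces Q = True.
  clause (NOT Q OR NOT S OR U OR NOT V) is falsified — backtrack.
So C = False.
Set G = True.
Set V = False.
Set Q = True.
  then (C OR NOT Q OR NOT U) forces U = False.
All clauses satisfied.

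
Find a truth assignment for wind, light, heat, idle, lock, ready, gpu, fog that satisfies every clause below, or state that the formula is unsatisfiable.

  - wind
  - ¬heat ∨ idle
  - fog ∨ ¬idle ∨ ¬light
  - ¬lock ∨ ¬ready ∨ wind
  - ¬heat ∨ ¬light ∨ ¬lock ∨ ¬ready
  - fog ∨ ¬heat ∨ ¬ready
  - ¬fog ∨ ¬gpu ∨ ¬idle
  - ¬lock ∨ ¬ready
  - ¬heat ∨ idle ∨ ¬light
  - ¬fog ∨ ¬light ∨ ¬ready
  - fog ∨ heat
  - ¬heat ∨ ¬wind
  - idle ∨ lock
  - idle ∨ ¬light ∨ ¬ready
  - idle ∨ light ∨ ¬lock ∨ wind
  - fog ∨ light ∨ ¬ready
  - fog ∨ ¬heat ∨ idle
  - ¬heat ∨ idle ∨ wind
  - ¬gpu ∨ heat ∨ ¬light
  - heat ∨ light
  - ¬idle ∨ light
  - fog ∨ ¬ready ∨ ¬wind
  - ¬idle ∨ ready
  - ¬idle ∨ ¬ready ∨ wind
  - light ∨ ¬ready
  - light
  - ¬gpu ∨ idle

wind: True; light: True; heat: False; idle: False; lock: True; ready: False; gpu: False; fog: True

Unit clause (wind) forces wind = True.
In (¬heat ∨ ¬wind) only ¬heat is left, so heat = False.
In (heat ∨ light) only light is left, so light = True.
In (fog ∨ heat) only fog is left, so fog = True.
In (¬gpu ∨ heat ∨ ¬light) only ¬gpu is left, so gpu = False.
In (¬fog ∨ ¬light ∨ ¬ready) only ¬ready is left, so ready = False.
In (¬idle ∨ ready) only ¬idle is left, so idle = False.
In (idle ∨ lock) only lock is left, so lock = True.
All clauses satisfied.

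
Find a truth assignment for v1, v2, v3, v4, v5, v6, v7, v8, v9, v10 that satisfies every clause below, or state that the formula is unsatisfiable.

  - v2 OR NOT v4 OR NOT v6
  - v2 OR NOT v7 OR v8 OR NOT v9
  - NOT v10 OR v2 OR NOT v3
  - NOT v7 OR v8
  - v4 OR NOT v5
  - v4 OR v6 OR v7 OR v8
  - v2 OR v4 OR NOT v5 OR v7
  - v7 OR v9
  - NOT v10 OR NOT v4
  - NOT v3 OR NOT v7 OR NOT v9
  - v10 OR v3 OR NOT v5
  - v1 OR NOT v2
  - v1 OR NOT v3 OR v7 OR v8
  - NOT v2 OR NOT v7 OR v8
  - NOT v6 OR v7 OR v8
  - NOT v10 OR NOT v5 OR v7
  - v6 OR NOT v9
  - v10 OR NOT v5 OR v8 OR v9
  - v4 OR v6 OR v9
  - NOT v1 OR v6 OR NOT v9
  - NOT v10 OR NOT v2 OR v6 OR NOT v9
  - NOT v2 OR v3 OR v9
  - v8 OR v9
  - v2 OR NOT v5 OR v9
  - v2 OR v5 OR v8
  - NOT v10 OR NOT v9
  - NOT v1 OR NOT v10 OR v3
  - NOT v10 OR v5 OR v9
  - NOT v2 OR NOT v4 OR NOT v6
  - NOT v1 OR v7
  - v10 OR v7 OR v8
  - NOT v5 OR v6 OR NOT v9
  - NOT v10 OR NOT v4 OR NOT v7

v1: True; v2: True; v3: True; v4: True; v5: False; v6: False; v7: True; v8: True; v9: False; v10: False

Set v1 = True.
  then (NOT v1 OR v7) forces v7 = True.
  then (NOT v7 OR v8) forces v8 = True.
Set v2 = True.
Set v3 = True.
  then (NOT v3 OR NOT v7 OR NOT v9) forces v9 = False.
Set v4 = True.
  then (NOT v10 OR NOT v4) forces v10 = False.
  then (NOT v2 OR NOT v4 OR NOT v6) forces v6 = False.
Set v5 = False.
All clauses satisfied.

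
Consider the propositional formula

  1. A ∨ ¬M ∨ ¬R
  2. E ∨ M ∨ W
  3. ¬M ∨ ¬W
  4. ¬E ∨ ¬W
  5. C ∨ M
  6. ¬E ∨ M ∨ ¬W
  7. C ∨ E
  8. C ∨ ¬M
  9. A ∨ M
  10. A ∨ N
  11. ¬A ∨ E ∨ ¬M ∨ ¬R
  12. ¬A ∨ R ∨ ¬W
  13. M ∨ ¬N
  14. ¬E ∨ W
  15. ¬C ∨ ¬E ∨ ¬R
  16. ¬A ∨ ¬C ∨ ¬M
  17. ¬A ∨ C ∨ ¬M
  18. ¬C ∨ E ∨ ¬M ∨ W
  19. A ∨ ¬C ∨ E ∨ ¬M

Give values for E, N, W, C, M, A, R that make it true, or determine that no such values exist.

Try E = True:
  (¬E ∨ ¬W) forces W = False.
  clause (¬E ∨ W) is falsified — backtrack.
So E = False.
  then (C ∨ E) forces C = True.
Set N = False.
  then (A ∨ N) forces A = True.
  then (¬A ∨ ¬C ∨ ¬M) forces M = False.
  then (E ∨ M ∨ W) forces W = True.
  then (¬A ∨ R ∨ ¬W) forces R = True.
All clauses satisfied.

E=F, N=F, W=T, C=T, M=F, A=T, R=T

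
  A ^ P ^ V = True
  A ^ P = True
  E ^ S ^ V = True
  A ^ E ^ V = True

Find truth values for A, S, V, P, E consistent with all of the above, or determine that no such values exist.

A = False, S = False, V = False, P = True, E = True

A ^ P ^ V = F ^ T ^ F = True ✓
A ^ P = F ^ T = True ✓
E ^ S ^ V = T ^ F ^ F = True ✓
A ^ E ^ V = F ^ T ^ F = True ✓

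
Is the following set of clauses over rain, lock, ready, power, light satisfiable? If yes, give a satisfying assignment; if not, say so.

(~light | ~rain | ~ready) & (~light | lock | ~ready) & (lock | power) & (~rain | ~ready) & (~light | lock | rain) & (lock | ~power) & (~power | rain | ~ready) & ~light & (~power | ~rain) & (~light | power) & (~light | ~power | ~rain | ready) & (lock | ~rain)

Unit clause (~light) forces light = False.
Set rain = False.
Try lock = False:
  (lock | power) forces power = True.
  clause (lock | ~power) is falsified — backtrack.
So lock = True.
Set ready = False.
Set power = False.
All clauses satisfied.

rain = False, lock = True, ready = False, power = False, light = False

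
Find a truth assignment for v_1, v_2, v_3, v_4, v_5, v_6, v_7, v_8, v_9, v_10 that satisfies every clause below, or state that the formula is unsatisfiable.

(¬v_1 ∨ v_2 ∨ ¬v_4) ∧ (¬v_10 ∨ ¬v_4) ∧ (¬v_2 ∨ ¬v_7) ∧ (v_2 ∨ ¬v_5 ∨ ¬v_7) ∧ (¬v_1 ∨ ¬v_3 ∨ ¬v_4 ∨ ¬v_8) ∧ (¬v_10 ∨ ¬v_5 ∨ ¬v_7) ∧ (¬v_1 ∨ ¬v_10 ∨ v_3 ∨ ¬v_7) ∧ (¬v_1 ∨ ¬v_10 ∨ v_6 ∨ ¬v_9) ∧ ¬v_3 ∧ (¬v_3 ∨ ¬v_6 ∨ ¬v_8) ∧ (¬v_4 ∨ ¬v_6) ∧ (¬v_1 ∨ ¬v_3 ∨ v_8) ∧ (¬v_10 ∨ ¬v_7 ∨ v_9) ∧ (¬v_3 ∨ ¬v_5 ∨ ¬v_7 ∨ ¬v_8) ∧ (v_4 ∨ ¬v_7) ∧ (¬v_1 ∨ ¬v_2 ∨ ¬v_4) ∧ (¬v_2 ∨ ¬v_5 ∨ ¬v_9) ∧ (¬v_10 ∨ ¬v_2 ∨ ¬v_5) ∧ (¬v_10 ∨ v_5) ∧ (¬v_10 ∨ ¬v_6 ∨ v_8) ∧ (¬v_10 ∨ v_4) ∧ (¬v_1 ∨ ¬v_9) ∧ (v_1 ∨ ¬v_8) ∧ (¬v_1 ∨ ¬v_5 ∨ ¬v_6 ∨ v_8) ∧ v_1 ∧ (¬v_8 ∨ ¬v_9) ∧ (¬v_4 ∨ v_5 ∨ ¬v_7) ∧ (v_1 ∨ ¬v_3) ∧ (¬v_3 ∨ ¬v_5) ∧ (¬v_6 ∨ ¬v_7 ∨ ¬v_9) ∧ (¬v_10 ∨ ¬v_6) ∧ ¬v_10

v_1=T, v_2=T, v_3=F, v_4=F, v_5=F, v_6=F, v_7=F, v_8=F, v_9=F, v_10=F

Unit clause (¬v_3) forces v_3 = False.
Unit clause (v_1) forces v_1 = True.
Unit clause (¬v_10) forces v_10 = False.
In (¬v_1 ∨ ¬v_9) only ¬v_9 is left, so v_9 = False.
Set v_2 = True.
  then (¬v_2 ∨ ¬v_7) forces v_7 = False.
  then (¬v_1 ∨ ¬v_2 ∨ ¬v_4) forces v_4 = False.
Set v_5 = False.
Set v_6 = False.
Set v_8 = False.
All clauses satisfied.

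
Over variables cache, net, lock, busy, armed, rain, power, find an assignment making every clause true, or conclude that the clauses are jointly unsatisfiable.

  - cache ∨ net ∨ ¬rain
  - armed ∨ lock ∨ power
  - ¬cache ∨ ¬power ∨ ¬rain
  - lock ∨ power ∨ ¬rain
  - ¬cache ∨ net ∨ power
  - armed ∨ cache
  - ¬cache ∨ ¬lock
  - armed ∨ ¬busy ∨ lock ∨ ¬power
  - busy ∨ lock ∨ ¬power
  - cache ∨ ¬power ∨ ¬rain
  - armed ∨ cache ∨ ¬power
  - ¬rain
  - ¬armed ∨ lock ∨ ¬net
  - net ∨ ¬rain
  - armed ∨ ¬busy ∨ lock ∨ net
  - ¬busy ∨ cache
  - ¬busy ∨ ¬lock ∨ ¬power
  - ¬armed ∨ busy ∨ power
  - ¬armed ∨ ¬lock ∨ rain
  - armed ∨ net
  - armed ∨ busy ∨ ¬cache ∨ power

cache = True; net = False; lock = False; busy = True; armed = True; rain = False; power = True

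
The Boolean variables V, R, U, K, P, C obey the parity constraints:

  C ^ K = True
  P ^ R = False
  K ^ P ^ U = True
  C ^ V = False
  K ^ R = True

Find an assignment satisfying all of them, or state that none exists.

V = False, R = False, U = False, K = True, P = False, C = False

C ^ K = F ^ T = True ✓
P ^ R = F ^ F = False ✓
K ^ P ^ U = T ^ F ^ F = True ✓
C ^ V = F ^ F = False ✓
K ^ R = T ^ F = True ✓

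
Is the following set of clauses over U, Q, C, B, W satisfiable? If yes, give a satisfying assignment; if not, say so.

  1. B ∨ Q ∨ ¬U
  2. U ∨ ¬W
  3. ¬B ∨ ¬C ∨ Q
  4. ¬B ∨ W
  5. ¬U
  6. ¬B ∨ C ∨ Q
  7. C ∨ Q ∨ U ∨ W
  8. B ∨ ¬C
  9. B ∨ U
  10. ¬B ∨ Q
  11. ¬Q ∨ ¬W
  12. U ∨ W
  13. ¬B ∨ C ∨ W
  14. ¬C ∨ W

Case U = True:
  Clause (¬U) is falsified — contradiction.
Case U = False:
  (U ∨ ¬W) forces W = False.
  Clause (U ∨ W) is falsified — contradiction.
Both cases fail, so the formula is unsatisfiable.

Unsatisfiable — no assignment works.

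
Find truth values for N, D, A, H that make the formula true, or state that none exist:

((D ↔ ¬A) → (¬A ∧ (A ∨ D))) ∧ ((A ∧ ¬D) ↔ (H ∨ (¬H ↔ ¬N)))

N=T; D=F; A=F; H=F

  (D ↔ ¬A) → (¬A ∧ (A ∨ D)) = True
    D ↔ ¬A = False
      ¬A = True
    ¬A ∧ (A ∨ D) = False
      ¬A = True
      A ∨ D = False
  (A ∧ ¬D) ↔ (H ∨ (¬H ↔ ¬N)) = True
    A ∧ ¬D = False
      ¬D = True
    H ∨ (¬H ↔ ¬N) = False
      ¬H ↔ ¬N = False
        ¬H = True
        ¬N = False
Both conjuncts True, so the formula holds.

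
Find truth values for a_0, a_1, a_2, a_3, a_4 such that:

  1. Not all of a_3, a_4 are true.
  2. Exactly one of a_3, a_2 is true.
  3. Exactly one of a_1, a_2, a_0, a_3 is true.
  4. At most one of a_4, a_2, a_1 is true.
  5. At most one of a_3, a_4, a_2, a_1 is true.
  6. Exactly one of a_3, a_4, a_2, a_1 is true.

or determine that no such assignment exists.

a_0=F; a_1=F; a_2=T; a_3=F; a_4=F

  (1) {a_3, a_4}: 0/2 true — not all ✓
  (2) {a_3, a_2}: 1 true — exactly one ✓
  (3) {a_1, a_2, a_0, a_3}: 1 true — exactly one ✓
  (4) {a_4, a_2, a_1}: 1 true — at most one ✓
  (5) {a_3, a_4, a_2, a_1}: 1 true — at most one ✓
  (6) {a_3, a_4, a_2, a_1}: 1 true — exactly one ✓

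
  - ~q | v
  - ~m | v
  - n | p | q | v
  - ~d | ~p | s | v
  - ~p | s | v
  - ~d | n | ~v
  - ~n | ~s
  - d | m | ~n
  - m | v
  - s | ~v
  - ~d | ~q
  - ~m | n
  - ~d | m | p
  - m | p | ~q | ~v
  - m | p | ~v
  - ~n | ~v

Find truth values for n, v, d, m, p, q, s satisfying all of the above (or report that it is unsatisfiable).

Try n = True:
  (~n | ~s) forces s = False.
  (s | ~v) forces v = False.
  (~q | v) forces q = False.
  (~m | v) forces m = False.
  clause (m | v) is falsified — backtrack.
So n = False.
  then (~m | n) forces m = False.
  then (m | v) forces v = True.
  then (s | ~v) forces s = True.
  then (m | p | ~v) forces p = True.
  then (~d | n | ~v) forces d = False.
Set q = True.
All clauses satisfied.

n = False, v = True, d = False, m = False, p = True, q = True, s = True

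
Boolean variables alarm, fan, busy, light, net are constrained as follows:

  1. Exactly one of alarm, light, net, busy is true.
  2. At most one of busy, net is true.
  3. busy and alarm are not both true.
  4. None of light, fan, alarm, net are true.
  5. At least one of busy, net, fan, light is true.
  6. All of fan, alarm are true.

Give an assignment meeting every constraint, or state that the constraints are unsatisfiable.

Case alarm = True:
  Constraint (4) is violated (alarm=T) — contradiction.
Case alarm = False:
  Constraint (6) is violated (alarm=F) — contradiction.
Both cases fail — unsatisfiable.

The formula is unsatisfiable.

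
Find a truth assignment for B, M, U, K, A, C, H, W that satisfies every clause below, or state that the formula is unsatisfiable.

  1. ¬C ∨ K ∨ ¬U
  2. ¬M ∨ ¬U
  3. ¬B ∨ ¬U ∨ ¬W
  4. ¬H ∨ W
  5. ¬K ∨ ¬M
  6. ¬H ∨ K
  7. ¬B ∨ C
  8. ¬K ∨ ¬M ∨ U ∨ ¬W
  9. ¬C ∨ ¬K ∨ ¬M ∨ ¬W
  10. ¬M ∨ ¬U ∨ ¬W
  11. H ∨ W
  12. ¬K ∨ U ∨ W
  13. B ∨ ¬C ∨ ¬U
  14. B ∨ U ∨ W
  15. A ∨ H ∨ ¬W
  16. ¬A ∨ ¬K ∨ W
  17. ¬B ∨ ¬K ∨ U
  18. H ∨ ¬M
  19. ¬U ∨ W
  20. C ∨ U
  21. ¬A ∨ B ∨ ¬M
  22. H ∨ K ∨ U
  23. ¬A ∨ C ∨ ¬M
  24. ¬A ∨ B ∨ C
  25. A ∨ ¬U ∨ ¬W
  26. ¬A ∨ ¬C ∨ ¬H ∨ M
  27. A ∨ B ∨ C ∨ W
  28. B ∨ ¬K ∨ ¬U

B = False, M = False, U = False, K = True, A = True, C = True, H = False, W = True

Set B = False.
Try M = True:
  (¬M ∨ ¬U) forces U = False.
  (¬K ∨ ¬M) forces K = False.
  (¬H ∨ K) forces H = False.
  clause (H ∨ ¬M) is falsified — backtrack.
So M = False.
Set U = False.
  then (B ∨ U ∨ W) forces W = True.
  then (C ∨ U) forces C = True.
Set K = True.
Set A = True.
  then (¬A ∨ ¬C ∨ ¬H ∨ M) forces H = False.
All clauses satisfied.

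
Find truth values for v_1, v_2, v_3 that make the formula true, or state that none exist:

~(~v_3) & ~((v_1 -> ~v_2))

v_1=T; v_2=T; v_3=T

  ~(~v_3) = True
    ~v_3 = False
  ~((v_1 -> ~v_2)) = True
    v_1 -> ~v_2 = False
      ~v_2 = False
Both conjuncts True, so the formula holds.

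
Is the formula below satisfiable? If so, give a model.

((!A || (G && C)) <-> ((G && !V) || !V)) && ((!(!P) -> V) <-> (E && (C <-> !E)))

E: True; C: False; A: True; P: True; G: False; V: True

  (!A || (G && C)) <-> ((G && !V) || !V) = True
    !A || (G && C) = False
      !A = False
      G && C = False
    (G && !V) || !V = False
      G && !V = False
        !V = False
      !V = False
  (!(!P) -> V) <-> (E && (C <-> !E)) = True
    !(!P) -> V = True
      !(!P) = True
        !P = False
    E && (C <-> !E) = True
      C <-> !E = True
        !E = False
Both conjuncts True, so the formula holds.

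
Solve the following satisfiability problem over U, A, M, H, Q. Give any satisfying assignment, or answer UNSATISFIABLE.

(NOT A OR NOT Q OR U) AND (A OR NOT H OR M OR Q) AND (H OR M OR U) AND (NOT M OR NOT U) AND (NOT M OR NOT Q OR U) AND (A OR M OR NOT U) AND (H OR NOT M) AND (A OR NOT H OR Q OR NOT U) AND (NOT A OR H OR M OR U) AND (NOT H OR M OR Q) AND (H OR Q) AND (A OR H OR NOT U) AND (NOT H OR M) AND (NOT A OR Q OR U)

U: True, A: True, M: False, H: False, Q: True

Set U = True.
  then (NOT M OR NOT U) forces M = False.
  then (A OR M OR NOT U) forces A = True.
  then (NOT H OR M) forces H = False.
  then (H OR Q) forces Q = True.
All clauses satisfied.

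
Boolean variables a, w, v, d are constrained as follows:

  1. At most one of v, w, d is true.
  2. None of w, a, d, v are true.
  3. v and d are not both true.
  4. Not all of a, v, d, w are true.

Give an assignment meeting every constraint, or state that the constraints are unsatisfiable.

a: False; w: False; v: False; d: False

  (1) {v, w, d}: 0 true — at most one ✓
  (2) {w, a, d, v}: 0 true — none ✓
  (3) v=F, d=F — not both ✓
  (4) {a, v, d, w}: 0/4 true — not all ✓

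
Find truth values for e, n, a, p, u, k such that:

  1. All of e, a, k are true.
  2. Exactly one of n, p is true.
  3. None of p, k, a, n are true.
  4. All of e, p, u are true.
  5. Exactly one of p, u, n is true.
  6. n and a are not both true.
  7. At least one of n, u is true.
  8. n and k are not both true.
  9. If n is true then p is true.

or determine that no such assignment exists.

Unsatisfiable — no assignment works.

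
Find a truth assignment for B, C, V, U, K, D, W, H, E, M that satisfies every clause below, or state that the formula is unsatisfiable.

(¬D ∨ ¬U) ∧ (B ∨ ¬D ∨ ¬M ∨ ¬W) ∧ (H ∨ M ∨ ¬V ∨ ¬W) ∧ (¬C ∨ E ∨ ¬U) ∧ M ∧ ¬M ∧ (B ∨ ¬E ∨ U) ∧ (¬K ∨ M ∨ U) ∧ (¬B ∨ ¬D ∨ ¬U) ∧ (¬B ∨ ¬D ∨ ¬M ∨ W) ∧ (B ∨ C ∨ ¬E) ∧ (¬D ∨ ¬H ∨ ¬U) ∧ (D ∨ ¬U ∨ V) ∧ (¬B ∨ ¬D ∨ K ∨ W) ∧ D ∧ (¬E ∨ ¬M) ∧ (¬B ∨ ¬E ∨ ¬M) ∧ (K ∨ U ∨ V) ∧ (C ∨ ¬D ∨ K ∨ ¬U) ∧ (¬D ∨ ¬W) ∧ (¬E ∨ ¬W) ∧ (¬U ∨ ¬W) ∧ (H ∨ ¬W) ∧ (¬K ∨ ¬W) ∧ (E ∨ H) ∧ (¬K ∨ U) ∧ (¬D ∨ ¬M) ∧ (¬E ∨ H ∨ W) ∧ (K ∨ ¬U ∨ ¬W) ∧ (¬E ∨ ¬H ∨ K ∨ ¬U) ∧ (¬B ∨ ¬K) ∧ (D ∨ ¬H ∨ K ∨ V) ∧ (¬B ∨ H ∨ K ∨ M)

The formula is unsatisfiable.

Case M = True:
  Clause (¬M) is falsified — contradiction.
Case M = False:
  Clause (M) is falsified — contradiction.
Both cases fail, so the formula is unsatisfiable.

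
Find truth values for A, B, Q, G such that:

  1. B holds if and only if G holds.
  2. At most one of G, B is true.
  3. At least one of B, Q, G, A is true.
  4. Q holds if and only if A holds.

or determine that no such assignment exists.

A: True, B: False, Q: True, G: False

  (1) B=F, G=F — same ✓
  (2) {G, B}: 0 true — at most one ✓
  (3) {B, Q, G, A}: 2 true — at least one ✓
  (4) Q=T, A=T — same ✓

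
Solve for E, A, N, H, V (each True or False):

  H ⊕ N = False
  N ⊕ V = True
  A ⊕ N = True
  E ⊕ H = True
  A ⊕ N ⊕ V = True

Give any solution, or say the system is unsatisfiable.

E = False; A = False; N = True; H = True; V = False

H ⊕ N = T ⊕ T = False ✓
N ⊕ V = T ⊕ F = True ✓
A ⊕ N = F ⊕ T = True ✓
E ⊕ H = F ⊕ T = True ✓
A ⊕ N ⊕ V = F ⊕ T ⊕ F = True ✓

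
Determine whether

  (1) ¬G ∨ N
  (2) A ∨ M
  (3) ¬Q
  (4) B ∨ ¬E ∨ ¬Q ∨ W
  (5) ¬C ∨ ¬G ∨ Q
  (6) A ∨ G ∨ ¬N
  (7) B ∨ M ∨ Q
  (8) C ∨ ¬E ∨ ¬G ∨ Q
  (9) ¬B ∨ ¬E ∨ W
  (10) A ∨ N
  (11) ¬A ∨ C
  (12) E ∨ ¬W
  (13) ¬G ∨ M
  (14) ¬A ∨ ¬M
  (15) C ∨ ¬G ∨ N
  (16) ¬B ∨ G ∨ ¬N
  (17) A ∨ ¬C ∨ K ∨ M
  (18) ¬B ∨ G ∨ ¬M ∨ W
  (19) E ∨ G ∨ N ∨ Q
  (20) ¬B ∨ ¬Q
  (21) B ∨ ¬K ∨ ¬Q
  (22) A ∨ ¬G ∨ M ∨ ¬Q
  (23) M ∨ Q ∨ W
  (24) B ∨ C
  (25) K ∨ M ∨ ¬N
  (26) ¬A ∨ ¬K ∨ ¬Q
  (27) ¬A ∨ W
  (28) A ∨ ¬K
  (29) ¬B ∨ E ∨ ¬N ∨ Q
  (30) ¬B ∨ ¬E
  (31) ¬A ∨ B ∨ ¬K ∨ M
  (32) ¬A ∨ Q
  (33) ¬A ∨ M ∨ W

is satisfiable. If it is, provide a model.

UNSATISFIABLE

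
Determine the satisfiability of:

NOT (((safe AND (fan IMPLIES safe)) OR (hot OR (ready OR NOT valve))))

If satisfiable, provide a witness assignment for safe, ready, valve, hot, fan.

safe = False, ready = False, valve = True, hot = False, fan = False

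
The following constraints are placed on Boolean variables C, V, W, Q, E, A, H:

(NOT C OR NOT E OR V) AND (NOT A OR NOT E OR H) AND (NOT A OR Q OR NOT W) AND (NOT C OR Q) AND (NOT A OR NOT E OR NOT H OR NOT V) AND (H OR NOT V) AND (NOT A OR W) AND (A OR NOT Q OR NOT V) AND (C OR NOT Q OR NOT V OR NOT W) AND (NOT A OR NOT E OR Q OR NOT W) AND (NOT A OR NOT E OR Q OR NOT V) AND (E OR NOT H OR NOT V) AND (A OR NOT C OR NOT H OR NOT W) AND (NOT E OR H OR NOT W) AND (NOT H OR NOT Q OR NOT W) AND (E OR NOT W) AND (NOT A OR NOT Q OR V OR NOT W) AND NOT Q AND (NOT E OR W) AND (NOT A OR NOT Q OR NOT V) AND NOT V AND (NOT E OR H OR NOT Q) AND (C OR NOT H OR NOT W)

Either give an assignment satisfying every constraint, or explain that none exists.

Unit clause (NOT Q) forces Q = False.
Unit clause (NOT V) forces V = False.
In (NOT C OR Q) only NOT C is left, so C = False.
Set W = False.
  then (NOT A OR W) forces A = False.
  then (NOT E OR W) forces E = False.
Set H = True.
All clauses satisfied.

C = False, V = False, W = False, Q = False, E = False, A = False, H = True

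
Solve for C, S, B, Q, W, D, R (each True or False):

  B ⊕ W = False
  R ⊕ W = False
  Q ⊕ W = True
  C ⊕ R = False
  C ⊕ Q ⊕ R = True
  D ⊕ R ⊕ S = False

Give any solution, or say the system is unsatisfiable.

C = False; S = True; B = False; Q = True; W = False; D = True; R = False

B ⊕ W = F ⊕ F = False ✓
R ⊕ W = F ⊕ F = False ✓
Q ⊕ W = T ⊕ F = True ✓
C ⊕ R = F ⊕ F = False ✓
C ⊕ Q ⊕ R = F ⊕ T ⊕ F = True ✓
D ⊕ R ⊕ S = T ⊕ F ⊕ T = False ✓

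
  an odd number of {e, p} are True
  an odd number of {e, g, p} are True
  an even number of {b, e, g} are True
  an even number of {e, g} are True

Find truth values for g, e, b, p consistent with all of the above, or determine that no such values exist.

g = False, e = False, b = False, p = True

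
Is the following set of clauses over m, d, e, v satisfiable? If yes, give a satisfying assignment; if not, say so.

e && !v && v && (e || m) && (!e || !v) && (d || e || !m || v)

The formula is unsatisfiable.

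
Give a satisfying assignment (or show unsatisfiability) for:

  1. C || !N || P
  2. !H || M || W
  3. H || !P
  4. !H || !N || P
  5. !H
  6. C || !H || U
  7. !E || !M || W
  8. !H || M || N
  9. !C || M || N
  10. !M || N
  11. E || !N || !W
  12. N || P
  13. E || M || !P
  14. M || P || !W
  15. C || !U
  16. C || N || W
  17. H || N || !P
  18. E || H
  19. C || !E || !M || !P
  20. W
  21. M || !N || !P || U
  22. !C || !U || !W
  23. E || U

C: True, U: False, W: True, N: True, P: False, E: True, M: True, H: False

Unit clause (!H) forces H = False.
In (E || H) only E is left, so E = True.
Unit clause (W) forces W = True.
In (H || !P) only !P is left, so P = False.
In (N || P) only N is left, so N = True.
In (M || P || !W) only M is left, so M = True.
In (C || !N || P) only C is left, so C = True.
In (!C || !U || !W) only !U is left, so U = False.
All clauses satisfied.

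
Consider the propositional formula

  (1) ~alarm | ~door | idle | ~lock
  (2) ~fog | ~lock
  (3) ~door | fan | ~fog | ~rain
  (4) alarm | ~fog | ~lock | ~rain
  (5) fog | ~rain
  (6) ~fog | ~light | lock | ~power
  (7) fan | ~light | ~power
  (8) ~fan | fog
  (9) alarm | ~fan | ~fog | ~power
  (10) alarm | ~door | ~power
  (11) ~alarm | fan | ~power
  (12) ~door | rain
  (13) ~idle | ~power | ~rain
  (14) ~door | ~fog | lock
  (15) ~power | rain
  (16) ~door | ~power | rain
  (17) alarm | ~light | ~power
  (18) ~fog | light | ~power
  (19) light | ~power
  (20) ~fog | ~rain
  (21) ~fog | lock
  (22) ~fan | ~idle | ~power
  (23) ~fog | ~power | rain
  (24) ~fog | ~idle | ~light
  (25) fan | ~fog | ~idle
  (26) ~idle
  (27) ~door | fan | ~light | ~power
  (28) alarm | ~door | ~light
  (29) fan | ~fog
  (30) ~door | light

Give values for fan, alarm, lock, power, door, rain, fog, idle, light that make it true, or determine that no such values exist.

fan = False, alarm = False, lock = False, power = False, door = False, rain = False, fog = False, idle = False, light = True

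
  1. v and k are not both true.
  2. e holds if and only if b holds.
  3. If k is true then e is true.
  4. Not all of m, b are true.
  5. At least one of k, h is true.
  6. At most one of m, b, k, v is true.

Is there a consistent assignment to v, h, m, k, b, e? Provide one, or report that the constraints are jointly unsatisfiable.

v: True; h: True; m: False; k: False; b: False; e: False

  (1) v=T, k=F — not both ✓
  (2) e=F, b=F — same ✓
  (3) k=F ⇒ e: vacuous ✓
  (4) {m, b}: 0/2 true — not all ✓
  (5) {k, h}: 1 true — at least one ✓
  (6) {m, b, k, v}: 1 true — at most one ✓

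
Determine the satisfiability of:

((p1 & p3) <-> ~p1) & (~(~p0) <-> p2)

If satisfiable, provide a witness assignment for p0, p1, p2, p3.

p0 = False, p1 = True, p2 = False, p3 = False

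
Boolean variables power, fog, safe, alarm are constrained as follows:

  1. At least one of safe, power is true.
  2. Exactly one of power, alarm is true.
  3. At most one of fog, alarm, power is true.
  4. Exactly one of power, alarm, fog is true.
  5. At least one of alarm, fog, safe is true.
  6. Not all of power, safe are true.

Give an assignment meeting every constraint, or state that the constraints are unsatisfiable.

power = False; fog = False; safe = True; alarm = True

  (1) {safe, power}: 1 true — at least one ✓
  (2) {power, alarm}: 1 true — exactly one ✓
  (3) {fog, alarm, power}: 1 true — at most one ✓
  (4) {power, alarm, fog}: 1 true — exactly one ✓
  (5) {alarm, fog, safe}: 2 true — at least one ✓
  (6) {power, safe}: 1/2 true — not all ✓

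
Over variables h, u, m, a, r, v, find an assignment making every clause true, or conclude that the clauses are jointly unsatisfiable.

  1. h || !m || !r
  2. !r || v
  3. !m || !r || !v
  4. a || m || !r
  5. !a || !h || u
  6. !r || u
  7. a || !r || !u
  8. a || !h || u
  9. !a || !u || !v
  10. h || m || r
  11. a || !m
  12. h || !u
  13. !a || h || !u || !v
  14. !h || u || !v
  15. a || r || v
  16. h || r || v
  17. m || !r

Set h = True.
Try u = False:
  (!a || !h || u) forces a = False.
  clause (a || !h || u) is falsified — backtrack.
So u = True.
Set m = False.
  then (m || !r) forces r = False.
Set a = False.
  then (a || r || v) forces v = True.
All clauses satisfied.

h=T; u=T; m=F; a=F; r=F; v=T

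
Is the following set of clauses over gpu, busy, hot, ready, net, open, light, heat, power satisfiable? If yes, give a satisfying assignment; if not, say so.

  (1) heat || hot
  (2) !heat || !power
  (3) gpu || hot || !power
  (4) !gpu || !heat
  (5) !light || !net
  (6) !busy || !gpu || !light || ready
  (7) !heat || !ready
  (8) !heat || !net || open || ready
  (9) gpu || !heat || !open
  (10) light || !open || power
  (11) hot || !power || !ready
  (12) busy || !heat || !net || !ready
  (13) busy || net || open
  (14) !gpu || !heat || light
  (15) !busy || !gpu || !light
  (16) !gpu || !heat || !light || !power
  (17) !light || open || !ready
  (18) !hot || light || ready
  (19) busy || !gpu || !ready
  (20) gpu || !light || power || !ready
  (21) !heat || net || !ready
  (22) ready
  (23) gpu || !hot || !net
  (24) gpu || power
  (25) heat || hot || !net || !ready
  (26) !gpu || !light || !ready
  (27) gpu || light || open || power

gpu = True, busy = True, hot = True, ready = True, net = False, open = True, light = False, heat = False, power = True

Unit clause (ready) forces ready = True.
In (!heat || !ready) only !heat is left, so heat = False.
In (heat || hot) only hot is left, so hot = True.
Set gpu = True.
  then (busy || !gpu || !ready) forces busy = True.
  then (!gpu || !light || !ready) forces light = False.
Set net = False.
Set open = True.
  then (light || !open || power) forces power = True.
All clauses satisfied.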